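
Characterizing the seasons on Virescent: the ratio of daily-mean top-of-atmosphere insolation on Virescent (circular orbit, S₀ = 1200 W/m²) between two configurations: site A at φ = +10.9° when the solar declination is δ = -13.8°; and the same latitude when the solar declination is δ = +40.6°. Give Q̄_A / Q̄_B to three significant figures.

Q̄_A / Q̄_B ≈ 0.931

— Configuration A (φ=+10.9°):
cos H₀ = −tan(+10.9°) tan(-13.800°) = 0.0473, H₀ = 1.5235 rad.
Bracket: H₀ sin φ sin δ + cos φ cos δ sin H₀ = 1.5235×0.18910×-0.23853 + 0.98196×0.97113×0.99888 = -0.068719 + 0.952543 = 0.883824.
Q̄ = (S₀/π) × [bracket] = (1200/π) × 0.883824 = 337.60 W/m².
— Configuration B (φ=+10.9°):
cos H₀ = −tan(+10.9°) tan(+40.600°) = -0.1651, H₀ = 1.7366 rad.
Bracket: H₀ sin φ sin δ + cos φ cos δ sin H₀ = 1.7366×0.18910×0.65077 + 0.98196×0.75927×0.98628 = 0.213707 + 0.735344 = 0.949051.
Q̄ = (S₀/π) × [bracket] = (1200/π) × 0.949051 = 362.51 W/m².
Ratio Q̄_A / Q̄_B = 337.60 / 362.51 = 0.9313.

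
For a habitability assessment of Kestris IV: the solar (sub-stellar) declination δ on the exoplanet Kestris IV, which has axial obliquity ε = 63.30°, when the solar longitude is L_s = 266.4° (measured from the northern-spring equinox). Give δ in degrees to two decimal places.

sin δ = sin ε · sin L_s = sin 63.30° × sin 266.4° = -0.891609.
δ = arcsin(-0.891609) = -63.08°.

δ = -63.08°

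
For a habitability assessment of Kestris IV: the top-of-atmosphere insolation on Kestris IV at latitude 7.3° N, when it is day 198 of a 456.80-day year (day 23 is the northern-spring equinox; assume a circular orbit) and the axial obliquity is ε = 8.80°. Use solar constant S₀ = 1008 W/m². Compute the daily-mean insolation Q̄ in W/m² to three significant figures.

Q̄ ≈ 323 W/m²

Solar longitude: λ_s = 360° × (198 − 23)/456.80 = 137.916°.
sin δ = sin 8.80° × sin 137.916° = 0.10253, so δ = +5.885°.
cos H₀ = −tan(+7.3°) tan(+5.885°) = -0.0132, H₀ = 1.5840 rad.
Bracket: H₀ sin φ sin δ + cos φ cos δ sin H₀ = 1.5840×0.12706×0.10253 + 0.99189×0.99473×0.99991 = 0.020635 + 0.986574 = 1.007209.
Q̄ = (S₀/π) × [bracket] = (1008/π) × 1.007209 = 323.2 W/m².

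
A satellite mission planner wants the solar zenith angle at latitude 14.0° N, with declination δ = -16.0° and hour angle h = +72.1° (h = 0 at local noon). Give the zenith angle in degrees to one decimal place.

cos θ_z = sin ϕ sin δ + cos ϕ cos δ cos h = -0.066683 + 0.286674 = 0.219991.
θ_z = arccos(0.219991) = 77.3°.

θ_z = 77.3°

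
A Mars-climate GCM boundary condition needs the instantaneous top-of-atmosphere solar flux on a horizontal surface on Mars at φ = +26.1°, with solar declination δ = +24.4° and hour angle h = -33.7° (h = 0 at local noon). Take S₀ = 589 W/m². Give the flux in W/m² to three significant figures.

508 W/m²

cos θ_z = sin φ sin δ + cos φ cos δ cos h = 0.181741 + 0.680388 = 0.862129.
Flux = S₀ · cos θ_z = 589 × 0.862129 = 507.8 W/m².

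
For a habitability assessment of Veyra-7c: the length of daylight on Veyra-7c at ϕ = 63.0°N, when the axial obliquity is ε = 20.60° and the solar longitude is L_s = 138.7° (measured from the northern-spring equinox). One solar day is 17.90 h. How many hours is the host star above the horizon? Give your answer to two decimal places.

Solar declination: sin δ = sin ε · sin L_s = sin 20.60° × sin 138.7° = 0.23222, so δ = +13.428°.
cos h₀ = −tan ϕ · tan δ = −tan(+63.0°) × tan(+13.428°) = -0.4686, so h₀ = 2.0585 rad = 117.94°.
Daylight = 2h₀/(2π) × 17.90 h = (2.0585/π) × 17.90 = 11.73 h.

11.73 h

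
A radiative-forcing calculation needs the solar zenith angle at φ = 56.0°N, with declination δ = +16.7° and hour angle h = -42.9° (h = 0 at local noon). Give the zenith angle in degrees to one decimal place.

cos θ_z = sin φ sin δ + cos φ cos δ cos h = 0.238233 + 0.392356 = 0.630589.
θ_z = arccos(0.630589) = 50.9°.

θ_z = 50.9°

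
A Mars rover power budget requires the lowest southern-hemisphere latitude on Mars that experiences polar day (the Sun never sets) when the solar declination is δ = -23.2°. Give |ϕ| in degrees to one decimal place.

Polar day requires cos h₀ = −tan ϕ tan δ ≤ −1, i.e. tan ϕ tan δ ≥ 1.
The boundary is |tan ϕ| · |tan δ| = 1, so |ϕ| = 90° − |δ| = 90° − 23.2° = 66.8° in the southern hemisphere.

|ϕ| = 66.8°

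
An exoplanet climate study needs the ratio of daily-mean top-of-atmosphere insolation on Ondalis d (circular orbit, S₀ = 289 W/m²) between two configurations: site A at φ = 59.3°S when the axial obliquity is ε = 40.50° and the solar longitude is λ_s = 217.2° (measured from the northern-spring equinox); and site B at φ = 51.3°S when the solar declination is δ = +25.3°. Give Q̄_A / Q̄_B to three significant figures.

Q̄_A / Q̄_B ≈ 7.89

— Configuration A (φ=-59.3°):
Solar declination: sin δ = sin ε · sin λ_s = sin 40.50° × sin 217.2° = -0.39266, so δ = -23.120°.
cos H₀ = −tan(-59.3°) tan(-23.120°) = -0.7191, H₀ = 2.3732 rad.
Bracket: H₀ sin φ sin δ + cos φ cos δ sin H₀ = 2.3732×-0.85985×-0.39266 + 0.51054×0.91969×0.69495 = 0.801260 + 0.326306 = 1.127566.
Q̄ = (S₀/π) × [bracket] = (289/π) × 1.127566 = 103.73 W/m².
— Configuration B (φ=-51.3°):
cos H₀ = −tan(-51.3°) tan(+25.300°) = 0.5900, H₀ = 0.9397 rad.
Bracket: H₀ sin φ sin δ + cos φ cos δ sin H₀ = 0.9397×-0.78043×0.42736 + 0.62524×0.90408×0.80739 = -0.313413 + 0.456391 = 0.142978.
Q̄ = (S₀/π) × [bracket] = (289/π) × 0.142978 = 13.153 W/m².
Ratio Q̄_A / Q̄_B = 103.73 / 13.153 = 7.886.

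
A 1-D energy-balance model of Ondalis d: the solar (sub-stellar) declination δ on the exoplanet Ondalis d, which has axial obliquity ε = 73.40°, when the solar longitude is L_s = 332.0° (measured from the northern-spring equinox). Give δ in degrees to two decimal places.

sin δ = sin ε · sin L_s = sin 73.40° × sin 332.0° = -0.449905.
δ = arcsin(-0.449905) = -26.74°.

δ = -26.74°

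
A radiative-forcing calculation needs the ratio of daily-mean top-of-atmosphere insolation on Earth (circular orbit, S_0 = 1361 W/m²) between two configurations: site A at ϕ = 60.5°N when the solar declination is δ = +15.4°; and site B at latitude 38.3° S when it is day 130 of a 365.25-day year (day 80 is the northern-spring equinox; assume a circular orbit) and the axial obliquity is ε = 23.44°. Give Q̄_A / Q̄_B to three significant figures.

— Configuration A (ϕ=+60.5°):
cos h₀ = −tan(+60.5°) tan(+15.400°) = -0.4868, h₀ = 2.0793 rad.
Bracket: h₀ sin ϕ sin δ + cos ϕ cos δ sin h₀ = 2.0793×0.87036×0.26556 + 0.49242×0.96410×0.87349 = 0.480594 + 0.414682 = 0.895276.
Q̄ = (S_0/π) × [bracket] = (1361/π) × 0.895276 = 387.85 W/m².
— Configuration B (ϕ=-38.3°):
Solar longitude: L_s = 360° × (130 − 80)/365.25 = 49.281°.
sin δ = sin 23.44° × sin 49.281° = 0.30149, so δ = +17.547°.
cos h₀ = −tan(-38.3°) tan(+17.547°) = 0.2497, h₀ = 1.3184 rad.
Bracket: h₀ sin ϕ sin δ + cos ϕ cos δ sin h₀ = 1.3184×-0.61978×0.30149 + 0.78478×0.95347×0.96832 = -0.246353 + 0.724559 = 0.478206.
Q̄ = (S_0/π) × [bracket] = (1361/π) × 0.478206 = 207.17 W/m².
Ratio Q̄_A / Q̄_B = 387.85 / 207.17 = 1.872.

Q̄_A / Q̄_B ≈ 1.87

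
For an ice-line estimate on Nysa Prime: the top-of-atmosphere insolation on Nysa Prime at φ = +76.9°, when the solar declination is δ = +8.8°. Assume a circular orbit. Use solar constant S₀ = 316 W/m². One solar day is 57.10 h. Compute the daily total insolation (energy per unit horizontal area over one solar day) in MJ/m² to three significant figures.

10.5 MJ/m²

cos H₀ = −tan(+76.9°) tan(+8.800°) = -0.6652, H₀ = 2.2986 rad.
Bracket: H₀ sin φ sin δ + cos φ cos δ sin H₀ = 2.2986×0.97398×0.15299 + 0.22665×0.98823×0.74662 = 0.342513 + 0.167230 = 0.509743.
Q̄ = (S₀/π) × [bracket] = (316/π) × 0.509743 = 51.273 W/m².
Daily total = Q̄ × 57.10 h × 3600 s/h = 51.273 × 57.10 × 3600 / 10⁶ = 10.54 MJ/m².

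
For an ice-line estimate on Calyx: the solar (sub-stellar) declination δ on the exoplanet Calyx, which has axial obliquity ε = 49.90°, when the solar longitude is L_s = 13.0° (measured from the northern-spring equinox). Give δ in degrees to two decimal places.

sin δ = sin ε · sin L_s = sin 49.90° × sin 13.0° = 0.172070.
δ = arcsin(0.172070) = +9.91°.

δ = +9.91°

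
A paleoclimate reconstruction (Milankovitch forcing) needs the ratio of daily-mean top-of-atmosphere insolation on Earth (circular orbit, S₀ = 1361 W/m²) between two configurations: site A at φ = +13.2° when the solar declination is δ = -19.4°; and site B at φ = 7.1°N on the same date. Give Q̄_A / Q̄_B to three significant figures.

— Configuration A (φ=+13.2°):
cos H₀ = −tan(+13.2°) tan(-19.400°) = 0.0826, H₀ = 1.4881 rad.
Bracket: H₀ sin φ sin δ + cos φ cos δ sin H₀ = 1.4881×0.22835×-0.33216 + 0.97358×0.94322×0.99658 = -0.112871 + 0.915160 = 0.802289.
Q̄ = (S₀/π) × [bracket] = (1361/π) × 0.802289 = 347.57 W/m².
— Configuration B (φ=+7.1°):
cos H₀ = −tan(+7.1°) tan(-19.400°) = 0.0439, H₀ = 1.5269 rad.
Bracket: H₀ sin φ sin δ + cos φ cos δ sin H₀ = 1.5269×0.12360×-0.33216 + 0.99233×0.94322×0.99904 = -0.062687 + 0.935087 = 0.872400.
Q̄ = (S₀/π) × [bracket] = (1361/π) × 0.872400 = 377.94 W/m².
Ratio Q̄_A / Q̄_B = 347.57 / 377.94 = 0.9196.

Q̄_A / Q̄_B ≈ 0.920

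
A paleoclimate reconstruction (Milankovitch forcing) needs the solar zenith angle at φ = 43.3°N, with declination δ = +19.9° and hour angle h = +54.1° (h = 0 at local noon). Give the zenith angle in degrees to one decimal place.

cos θ_z = sin φ sin δ + cos φ cos δ cos h = 0.233439 + 0.401264 = 0.634703.
θ_z = arccos(0.634703) = 50.6°.

θ_z = 50.6°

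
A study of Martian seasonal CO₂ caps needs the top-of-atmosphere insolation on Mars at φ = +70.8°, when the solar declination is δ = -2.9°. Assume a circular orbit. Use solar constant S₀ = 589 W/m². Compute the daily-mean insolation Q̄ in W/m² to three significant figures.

Q̄ ≈ 48.2 W/m²

cos H₀ = −tan(+70.8°) tan(-2.900°) = 0.1455, H₀ = 1.4248 rad.
Bracket: H₀ sin φ sin δ + cos φ cos δ sin H₀ = 1.4248×0.94438×-0.05059 + 0.32887×0.99872×0.98936 = -0.068072 + 0.324954 = 0.256882.
Q̄ = (S₀/π) × [bracket] = (589/π) × 0.256882 = 48.16 W/m².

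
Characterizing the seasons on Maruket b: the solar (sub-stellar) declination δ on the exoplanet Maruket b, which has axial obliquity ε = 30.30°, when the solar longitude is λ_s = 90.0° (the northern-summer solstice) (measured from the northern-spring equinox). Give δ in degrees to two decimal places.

sin δ = sin ε · sin λ_s = sin 30.30° × sin 90.0° = 0.504528.
δ = arcsin(0.504528) = +30.30°.

δ = +30.30°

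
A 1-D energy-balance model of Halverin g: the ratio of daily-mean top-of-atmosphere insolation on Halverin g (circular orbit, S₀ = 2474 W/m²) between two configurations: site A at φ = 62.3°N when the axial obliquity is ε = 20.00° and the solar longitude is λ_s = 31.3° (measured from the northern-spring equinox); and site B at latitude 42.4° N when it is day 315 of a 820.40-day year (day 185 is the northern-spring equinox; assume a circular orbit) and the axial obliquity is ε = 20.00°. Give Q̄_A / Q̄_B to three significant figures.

Q̄_A / Q̄_B ≈ 0.705

— Configuration A (φ=+62.3°):
Solar declination: sin δ = sin ε · sin λ_s = sin 20.00° × sin 31.3° = 0.17769, so δ = +10.235°.
cos H₀ = −tan(+62.3°) tan(+10.235°) = -0.3439, H₀ = 1.9219 rad.
Bracket: H₀ sin φ sin δ + cos φ cos δ sin H₀ = 1.9219×0.88539×0.17769 + 0.46484×0.98409×0.93900 = 0.302363 + 0.429540 = 0.731903.
Q̄ = (S₀/π) × [bracket] = (2474/π) × 0.731903 = 576.37 W/m².
— Configuration B (φ=+42.4°):
Solar longitude: λ_s = 360° × (315 − 185)/820.40 = 57.045°.
sin δ = sin 20.00° × sin 57.045° = 0.28699, so δ = +16.678°.
cos H₀ = −tan(+42.4°) tan(+16.678°) = -0.2736, H₀ = 1.8479 rad.
Bracket: H₀ sin φ sin δ + cos φ cos δ sin H₀ = 1.8479×0.67430×0.28699 + 0.73846×0.95793×0.96185 = 0.357601 + 0.680406 = 1.038007.
Q̄ = (S₀/π) × [bracket] = (2474/π) × 1.038007 = 817.43 W/m².
Ratio Q̄_A / Q̄_B = 576.37 / 817.43 = 0.7051.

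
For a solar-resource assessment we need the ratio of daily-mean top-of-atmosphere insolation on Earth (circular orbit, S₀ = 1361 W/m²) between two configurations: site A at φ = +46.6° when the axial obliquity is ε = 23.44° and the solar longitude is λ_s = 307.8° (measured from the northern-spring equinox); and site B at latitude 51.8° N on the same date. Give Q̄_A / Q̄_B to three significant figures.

— Configuration A (φ=+46.6°):
Solar declination: sin δ = sin ε · sin λ_s = sin 23.44° × sin 307.8° = -0.31431, so δ = -18.319°.
cos H₀ = −tan(+46.6°) tan(-18.319°) = 0.3501, H₀ = 1.2131 rad.
Bracket: H₀ sin φ sin δ + cos φ cos δ sin H₀ = 1.2131×0.72657×-0.31431 + 0.68709×0.94932×0.93670 = -0.277033 + 0.610980 = 0.333947.
Q̄ = (S₀/π) × [bracket] = (1361/π) × 0.333947 = 144.67 W/m².
— Configuration B (φ=+51.8°):
cos H₀ = −tan(+51.8°) tan(-18.319°) = 0.4207, H₀ = 1.1365 rad.
Bracket: H₀ sin φ sin δ + cos φ cos δ sin H₀ = 1.1365×0.78586×-0.31431 + 0.61841×0.94932×0.90718 = -0.280720 + 0.532577 = 0.251857.
Q̄ = (S₀/π) × [bracket] = (1361/π) × 0.251857 = 109.11 W/m².
Ratio Q̄_A / Q̄_B = 144.67 / 109.11 = 1.326.

Q̄_A / Q̄_B ≈ 1.33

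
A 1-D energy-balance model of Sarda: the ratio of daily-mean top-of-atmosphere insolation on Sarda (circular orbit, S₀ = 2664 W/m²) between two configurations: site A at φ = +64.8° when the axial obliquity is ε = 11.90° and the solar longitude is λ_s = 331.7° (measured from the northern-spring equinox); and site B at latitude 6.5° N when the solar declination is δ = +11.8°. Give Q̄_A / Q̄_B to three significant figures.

Q̄_A / Q̄_B ≈ 0.291

— Configuration A (φ=+64.8°):
Solar declination: sin δ = sin ε · sin λ_s = sin 11.90° × sin 331.7° = -0.09776, so δ = -5.610°.
cos H₀ = −tan(+64.8°) tan(-5.610°) = 0.2087, H₀ = 1.3605 rad.
Bracket: H₀ sin φ sin δ + cos φ cos δ sin H₀ = 1.3605×0.90483×-0.09776 + 0.42578×0.99521×0.97797 = -0.120345 + 0.414406 = 0.294061.
Q̄ = (S₀/π) × [bracket] = (2664/π) × 0.294061 = 249.36 W/m².
— Configuration B (φ=+6.5°):
cos H₀ = −tan(+6.5°) tan(+11.800°) = -0.0238, H₀ = 1.5946 rad.
Bracket: H₀ sin φ sin δ + cos φ cos δ sin H₀ = 1.5946×0.11320×0.20450 + 0.99357×0.97887×0.99972 = 0.036914 + 0.972304 = 1.009218.
Q̄ = (S₀/π) × [bracket] = (2664/π) × 1.009218 = 855.79 W/m².
Ratio Q̄_A / Q̄_B = 249.36 / 855.79 = 0.2914.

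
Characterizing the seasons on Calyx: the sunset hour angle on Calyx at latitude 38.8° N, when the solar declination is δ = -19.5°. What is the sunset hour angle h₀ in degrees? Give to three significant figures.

cos h₀ = −tan ϕ · tan δ = −tan(+38.8°) × tan(-19.500°) = 0.2847, so h₀ = 1.2821 rad = 73.46°.

h₀ = 73.5°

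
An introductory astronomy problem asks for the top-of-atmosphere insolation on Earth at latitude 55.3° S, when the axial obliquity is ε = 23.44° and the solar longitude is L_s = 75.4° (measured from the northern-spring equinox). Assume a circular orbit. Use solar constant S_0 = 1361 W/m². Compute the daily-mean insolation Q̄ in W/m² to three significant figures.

Q̄ ≈ 55.0 W/m²

Solar declination: sin δ = sin ε · sin L_s = sin 23.44° × sin 75.4° = 0.38494, so δ = +22.640°.
cos h₀ = −tan(-55.3°) tan(+22.640°) = 0.6023, h₀ = 0.9244 rad.
Bracket: h₀ sin ϕ sin δ + cos ϕ cos δ sin h₀ = 0.9244×-0.82214×0.38494 + 0.56928×0.92294×0.79824 = -0.292549 + 0.419404 = 0.126855.
Q̄ = (S_0/π) × [bracket] = (1361/π) × 0.126855 = 54.96 W/m².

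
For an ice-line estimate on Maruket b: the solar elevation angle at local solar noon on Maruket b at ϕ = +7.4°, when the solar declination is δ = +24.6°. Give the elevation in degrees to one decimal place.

At local noon the hour angle is zero, so the zenith angle equals |ϕ − δ| = |+7.4° − (+24.600°)| = 17.200°.
Elevation = 90° − 17.200° = 72.8°.

72.8°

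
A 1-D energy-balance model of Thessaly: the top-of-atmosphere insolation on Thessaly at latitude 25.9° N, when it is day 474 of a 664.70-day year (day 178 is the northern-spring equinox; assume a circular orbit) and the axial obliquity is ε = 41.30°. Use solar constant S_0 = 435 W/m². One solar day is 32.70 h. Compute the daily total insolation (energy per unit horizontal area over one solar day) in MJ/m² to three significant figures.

16.9 MJ/m²

Solar longitude: L_s = 360° × (474 − 178)/664.70 = 160.313°.
sin δ = sin 41.30° × sin 160.313° = 0.22234, so δ = +12.847°.
cos h₀ = −tan(+25.9°) tan(+12.847°) = -0.1107, h₀ = 1.6818 rad.
Bracket: h₀ sin ϕ sin δ + cos ϕ cos δ sin h₀ = 1.6818×0.43680×0.22234 + 0.89956×0.97497×0.99385 = 0.163333 + 0.871650 = 1.034983.
Q̄ = (S_0/π) × [bracket] = (435/π) × 1.034983 = 143.31 W/m².
Daily total = Q̄ × 32.70 h × 3600 s/h = 143.31 × 32.70 × 3600 / 10⁶ = 16.87 MJ/m².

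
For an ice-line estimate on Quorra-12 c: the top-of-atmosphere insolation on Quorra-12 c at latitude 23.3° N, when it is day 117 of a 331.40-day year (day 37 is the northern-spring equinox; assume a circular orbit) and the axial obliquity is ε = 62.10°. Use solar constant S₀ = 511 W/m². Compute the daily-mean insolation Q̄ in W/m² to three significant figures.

Solar longitude: λ_s = 360° × (117 − 37)/331.40 = 86.904°.
sin δ = sin 62.10° × sin 86.904° = 0.88248, so δ = +61.942°.
cos H₀ = −tan(+23.3°) tan(+61.942°) = -0.8080, H₀ = 2.5116 rad.
Bracket: H₀ sin φ sin δ + cos φ cos δ sin H₀ = 2.5116×0.39555×0.88248 + 0.91845×0.47036×0.58917 = 0.876712 + 0.254523 = 1.131235.
Q̄ = (S₀/π) × [bracket] = (511/π) × 1.131235 = 184.0 W/m².

Q̄ ≈ 184 W/m²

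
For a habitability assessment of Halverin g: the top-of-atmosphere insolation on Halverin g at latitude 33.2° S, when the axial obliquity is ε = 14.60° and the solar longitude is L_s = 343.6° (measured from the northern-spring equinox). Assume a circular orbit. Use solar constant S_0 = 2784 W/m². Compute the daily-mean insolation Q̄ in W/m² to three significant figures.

Solar declination: sin δ = sin ε · sin L_s = sin 14.60° × sin 343.6° = -0.07117, so δ = -4.081°.
cos h₀ = −tan(-33.2°) tan(-4.081°) = -0.0467, h₀ = 1.6175 rad.
Bracket: h₀ sin ϕ sin δ + cos ϕ cos δ sin h₀ = 1.6175×-0.54756×-0.07117 + 0.83676×0.99746×0.99891 = 0.063034 + 0.833725 = 0.896759.
Q̄ = (S_0/π) × [bracket] = (2784/π) × 0.896759 = 794.7 W/m².

Q̄ ≈ 795 W/m²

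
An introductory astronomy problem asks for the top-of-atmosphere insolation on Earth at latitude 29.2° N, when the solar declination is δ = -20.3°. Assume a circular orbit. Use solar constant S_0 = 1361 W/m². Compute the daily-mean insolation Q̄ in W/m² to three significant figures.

cos h₀ = −tan(+29.2°) tan(-20.300°) = 0.2067, h₀ = 1.3626 rad.
Bracket: h₀ sin ϕ sin δ + cos ϕ cos δ sin h₀ = 1.3626×0.48786×-0.34694 + 0.87292×0.93789×0.97840 = -0.230631 + 0.801019 = 0.570388.
Q̄ = (S_0/π) × [bracket] = (1361/π) × 0.570388 = 247.1 W/m².

Q̄ ≈ 247 W/m²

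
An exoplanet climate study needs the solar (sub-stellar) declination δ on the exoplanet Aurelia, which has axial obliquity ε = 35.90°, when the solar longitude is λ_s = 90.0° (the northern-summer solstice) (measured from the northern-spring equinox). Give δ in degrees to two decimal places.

sin δ = sin ε · sin λ_s = sin 35.90° × sin 90.0° = 0.586372.
δ = arcsin(0.586372) = +35.90°.

δ = +35.90°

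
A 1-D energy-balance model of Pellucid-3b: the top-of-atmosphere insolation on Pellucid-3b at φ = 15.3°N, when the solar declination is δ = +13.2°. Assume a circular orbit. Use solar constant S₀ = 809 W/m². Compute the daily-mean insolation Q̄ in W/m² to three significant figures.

Q̄ ≈ 267 W/m²

cos H₀ = −tan(+15.3°) tan(+13.200°) = -0.0642, H₀ = 1.6350 rad.
Bracket: H₀ sin φ sin δ + cos φ cos δ sin H₀ = 1.6350×0.26387×0.22835 + 0.96456×0.97358×0.99794 = 0.098516 + 0.937142 = 1.035658.
Q̄ = (S₀/π) × [bracket] = (809/π) × 1.035658 = 266.7 W/m².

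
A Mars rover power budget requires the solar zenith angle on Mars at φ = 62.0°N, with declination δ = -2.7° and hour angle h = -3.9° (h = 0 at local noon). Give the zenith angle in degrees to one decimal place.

cos θ_z = sin φ sin δ + cos φ cos δ cos h = -0.041593 + 0.467864 = 0.426271.
θ_z = arccos(0.426271) = 64.8°.

θ_z = 64.8°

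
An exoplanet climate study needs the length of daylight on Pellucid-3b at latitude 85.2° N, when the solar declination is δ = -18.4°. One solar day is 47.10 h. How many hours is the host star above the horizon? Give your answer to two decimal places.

0.00 h

cos h₀ = −tan ϕ · tan δ = 3.9615 ≥ 1, so the host star never rises (polar night) and h₀ = 0.
Daylight = 2h₀/(2π) × 47.10 h = (0.0000/π) × 47.10 = 0.00 h.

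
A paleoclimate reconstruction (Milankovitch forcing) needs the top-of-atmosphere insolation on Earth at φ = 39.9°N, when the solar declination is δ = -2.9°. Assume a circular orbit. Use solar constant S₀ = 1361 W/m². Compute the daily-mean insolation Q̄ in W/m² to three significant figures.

Q̄ ≈ 310 W/m²

cos H₀ = −tan(+39.9°) tan(-2.900°) = 0.0424, H₀ = 1.5284 rad.
Bracket: H₀ sin φ sin δ + cos φ cos δ sin H₀ = 1.5284×0.64145×-0.05059 + 0.76717×0.99872×0.99910 = -0.049598 + 0.765498 = 0.715900.
Q̄ = (S₀/π) × [bracket] = (1361/π) × 0.715900 = 310.1 W/m².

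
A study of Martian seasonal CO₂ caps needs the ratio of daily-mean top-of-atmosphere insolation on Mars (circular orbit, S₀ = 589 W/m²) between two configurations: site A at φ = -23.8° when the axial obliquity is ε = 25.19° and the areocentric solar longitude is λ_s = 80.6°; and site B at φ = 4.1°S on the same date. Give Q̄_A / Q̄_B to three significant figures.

Q̄_A / Q̄_B ≈ 0.677

— Configuration A (φ=-23.8°):
sin δ = sin 25.19° × sin 80.6° = 0.41991, so δ = +24.829°.
cos H₀ = −tan(-23.8°) tan(+24.829°) = 0.2041, H₀ = 1.3653 rad.
Bracket: H₀ sin φ sin δ + cos φ cos δ sin H₀ = 1.3653×-0.40355×0.41991 + 0.91496×0.90757×0.97896 = -0.231356 + 0.812919 = 0.581563.
Q̄ = (S₀/π) × [bracket] = (589/π) × 0.581563 = 109.03 W/m².
— Configuration B (φ=-4.1°):
cos H₀ = −tan(-4.1°) tan(+24.829°) = 0.0332, H₀ = 1.5376 rad.
Bracket: H₀ sin φ sin δ + cos φ cos δ sin H₀ = 1.5376×-0.07150×0.41991 + 0.99744×0.90757×0.99945 = -0.046164 + 0.904749 = 0.858585.
Q̄ = (S₀/π) × [bracket] = (589/π) × 0.858585 = 160.97 W/m².
Ratio Q̄_A / Q̄_B = 109.03 / 160.97 = 0.6773.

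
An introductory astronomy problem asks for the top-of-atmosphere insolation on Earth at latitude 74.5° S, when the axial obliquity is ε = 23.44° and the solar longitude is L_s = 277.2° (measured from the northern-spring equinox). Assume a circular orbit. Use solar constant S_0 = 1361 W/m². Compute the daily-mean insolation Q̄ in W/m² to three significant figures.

Q̄ ≈ 518 W/m²

Solar declination: sin δ = sin ε · sin L_s = sin 23.44° × sin 277.2° = -0.39465, so δ = -23.244°.
cos h₀ = −tan(-74.5°) tan(-23.244°) = -1.5488 ≤ −1 ⇒ polar day, h₀ = π.
Bracket: h₀ sin ϕ sin δ + cos ϕ cos δ sin h₀ = 3.1416×-0.96363×-0.39465 + 0.26724×0.91883×0.00000 = 1.194740 + 0.000000 = 1.194740.
Q̄ = (S_0/π) × [bracket] = (1361/π) × 1.194740 = 517.6 W/m².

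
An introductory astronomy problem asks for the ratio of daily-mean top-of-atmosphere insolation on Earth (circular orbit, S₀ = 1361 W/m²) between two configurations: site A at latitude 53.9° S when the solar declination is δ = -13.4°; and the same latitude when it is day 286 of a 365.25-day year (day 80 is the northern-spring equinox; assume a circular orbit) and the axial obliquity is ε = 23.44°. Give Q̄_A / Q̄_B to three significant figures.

— Configuration A (φ=-53.9°):
cos H₀ = −tan(-53.9°) tan(-13.400°) = -0.3267, H₀ = 1.9036 rad.
Bracket: H₀ sin φ sin δ + cos φ cos δ sin H₀ = 1.9036×-0.80799×-0.23175 + 0.58920×0.97278×0.94513 = 0.356452 + 0.541713 = 0.898165.
Q̄ = (S₀/π) × [bracket] = (1361/π) × 0.898165 = 389.10 W/m².
— Configuration B (φ=-53.9°):
Solar longitude: λ_s = 360° × (286 − 80)/365.25 = 203.039°.
sin δ = sin 23.44° × sin 203.039° = -0.15568, so δ = -8.956°.
cos H₀ = −tan(-53.9°) tan(-8.956°) = -0.2161, H₀ = 1.7886 rad.
Bracket: H₀ sin φ sin δ + cos φ cos δ sin H₀ = 1.7886×-0.80799×-0.15568 + 0.58920×0.98781×0.97637 = 0.224984 + 0.568265 = 0.793249.
Q̄ = (S₀/π) × [bracket] = (1361/π) × 0.793249 = 343.65 W/m².
Ratio Q̄_A / Q̄_B = 389.10 / 343.65 = 1.132.

Q̄_A / Q̄_B ≈ 1.13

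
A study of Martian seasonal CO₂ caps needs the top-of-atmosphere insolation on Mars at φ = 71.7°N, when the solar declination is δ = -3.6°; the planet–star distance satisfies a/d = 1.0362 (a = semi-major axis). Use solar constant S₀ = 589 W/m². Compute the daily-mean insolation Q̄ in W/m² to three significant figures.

cos H₀ = −tan(+71.7°) tan(-3.600°) = 0.1902, H₀ = 1.3794 rad.
Bracket: H₀ sin φ sin δ + cos φ cos δ sin H₀ = 1.3794×0.94943×-0.06279 + 0.31399×0.99803×0.98174 = -0.082233 + 0.307649 = 0.225416.
Inverse-square distance factor (a/d)² = 1.0362² = 1.073710.
Q̄ = (S₀/π) × 1.073710 × [bracket] = (589/π) × 1.073710 × 0.225416 = 45.38 W/m².

Q̄ ≈ 45.4 W/m²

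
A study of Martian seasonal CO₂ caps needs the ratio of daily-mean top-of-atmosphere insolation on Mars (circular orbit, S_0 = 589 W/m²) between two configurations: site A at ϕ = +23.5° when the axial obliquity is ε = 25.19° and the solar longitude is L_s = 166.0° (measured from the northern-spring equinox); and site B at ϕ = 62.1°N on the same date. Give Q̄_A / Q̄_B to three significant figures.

— Configuration A (ϕ=+23.5°):
Solar declination: sin δ = sin ε · sin L_s = sin 25.19° × sin 166.0° = 0.10297, so δ = +5.910°.
cos h₀ = −tan(+23.5°) tan(+5.910°) = -0.0450, h₀ = 1.6158 rad.
Bracket: h₀ sin ϕ sin δ + cos ϕ cos δ sin h₀ = 1.6158×0.39875×0.10297 + 0.91706×0.99468×0.99899 = 0.066344 + 0.911260 = 0.977604.
Q̄ = (S_0/π) × [bracket] = (589/π) × 0.977604 = 183.29 W/m².
— Configuration B (ϕ=+62.1°):
cos h₀ = −tan(+62.1°) tan(+5.910°) = -0.1955, h₀ = 1.7676 rad.
Bracket: h₀ sin ϕ sin δ + cos ϕ cos δ sin h₀ = 1.7676×0.88377×0.10297 + 0.46793×0.99468×0.98070 = 0.160855 + 0.456458 = 0.617313.
Q̄ = (S_0/π) × [bracket] = (589/π) × 0.617313 = 115.74 W/m².
Ratio Q̄_A / Q̄_B = 183.29 / 115.74 = 1.584.

Q̄_A / Q̄_B ≈ 1.58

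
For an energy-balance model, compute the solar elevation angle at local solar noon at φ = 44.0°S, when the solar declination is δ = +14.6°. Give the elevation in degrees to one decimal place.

31.4°

At local noon the hour angle is zero, so the zenith angle equals |φ − δ| = |-44.0° − (+14.600°)| = 58.600°.
Elevation = 90° − 58.600° = 31.4°.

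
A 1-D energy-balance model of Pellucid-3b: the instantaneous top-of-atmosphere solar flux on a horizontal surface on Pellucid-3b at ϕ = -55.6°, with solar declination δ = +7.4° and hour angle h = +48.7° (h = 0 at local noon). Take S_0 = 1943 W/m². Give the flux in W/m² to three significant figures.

cos θ_z = sin ϕ sin δ + cos ϕ cos δ cos h = -0.106271 + 0.369774 = 0.263503.
Flux = S_0 · cos θ_z = 1943 × 0.263503 = 512.0 W/m².

512 W/m²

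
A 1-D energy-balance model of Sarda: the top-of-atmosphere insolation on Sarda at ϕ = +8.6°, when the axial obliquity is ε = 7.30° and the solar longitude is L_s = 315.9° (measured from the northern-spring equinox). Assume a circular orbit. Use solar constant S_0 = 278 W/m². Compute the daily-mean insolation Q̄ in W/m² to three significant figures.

Solar declination: sin δ = sin ε · sin L_s = sin 7.30° × sin 315.9° = -0.08843, so δ = -5.073°.
cos h₀ = −tan(+8.6°) tan(-5.073°) = 0.0134, h₀ = 1.5574 rad.
Bracket: h₀ sin ϕ sin δ + cos ϕ cos δ sin h₀ = 1.5574×0.14954×-0.08843 + 0.98876×0.99608×0.99991 = -0.020595 + 0.984795 = 0.964200.
Q̄ = (S_0/π) × [bracket] = (278/π) × 0.964200 = 85.32 W/m².

Q̄ ≈ 85.3 W/m²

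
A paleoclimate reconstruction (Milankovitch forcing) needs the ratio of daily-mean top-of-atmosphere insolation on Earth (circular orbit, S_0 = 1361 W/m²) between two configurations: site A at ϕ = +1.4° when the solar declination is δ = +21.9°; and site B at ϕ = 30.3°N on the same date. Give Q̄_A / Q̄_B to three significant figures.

— Configuration A (ϕ=+1.4°):
cos h₀ = −tan(+1.4°) tan(+21.900°) = -0.0098, h₀ = 1.5806 rad.
Bracket: h₀ sin ϕ sin δ + cos ϕ cos δ sin h₀ = 1.5806×0.02443×0.37299 + 0.99970×0.92784×0.99995 = 0.014403 + 0.927515 = 0.941918.
Q̄ = (S_0/π) × [bracket] = (1361/π) × 0.941918 = 408.06 W/m².
— Configuration B (ϕ=+30.3°):
cos h₀ = −tan(+30.3°) tan(+21.900°) = -0.2349, h₀ = 1.8079 rad.
Bracket: h₀ sin ϕ sin δ + cos ϕ cos δ sin h₀ = 1.8079×0.50453×0.37299 + 0.86340×0.92784×0.97202 = 0.340219 + 0.778682 = 1.118901.
Q̄ = (S_0/π) × [bracket] = (1361/π) × 1.118901 = 484.73 W/m².
Ratio Q̄_A / Q̄_B = 408.06 / 484.73 = 0.8418.

Q̄_A / Q̄_B ≈ 0.842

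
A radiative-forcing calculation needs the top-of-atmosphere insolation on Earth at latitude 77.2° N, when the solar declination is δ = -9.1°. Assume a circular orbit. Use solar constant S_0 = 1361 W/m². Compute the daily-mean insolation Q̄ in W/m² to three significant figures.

cos h₀ = −tan(+77.2°) tan(-9.100°) = 0.7050, h₀ = 0.7884 rad.
Bracket: h₀ sin ϕ sin δ + cos ϕ cos δ sin h₀ = 0.7884×0.97515×-0.15816 + 0.22155×0.98741×0.70920 = -0.121595 + 0.155145 = 0.033550.
Q̄ = (S_0/π) × [bracket] = (1361/π) × 0.033550 = 14.53 W/m².

Q̄ ≈ 14.5 W/m²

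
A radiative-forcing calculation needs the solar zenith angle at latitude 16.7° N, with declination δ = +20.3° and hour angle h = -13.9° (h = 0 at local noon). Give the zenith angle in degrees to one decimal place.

θ_z = 13.7°

cos θ_z = sin φ sin δ + cos φ cos δ cos h = 0.099696 + 0.872025 = 0.971721.
θ_z = arccos(0.971721) = 13.7°.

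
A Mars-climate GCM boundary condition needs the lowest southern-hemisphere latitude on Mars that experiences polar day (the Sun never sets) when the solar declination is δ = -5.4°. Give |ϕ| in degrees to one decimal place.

|ϕ| = 84.6°

Polar day requires cos h₀ = −tan ϕ tan δ ≤ −1, i.e. tan ϕ tan δ ≥ 1.
The boundary is |tan ϕ| · |tan δ| = 1, so |ϕ| = 90° − |δ| = 90° − 5.4° = 84.6° in the southern hemisphere.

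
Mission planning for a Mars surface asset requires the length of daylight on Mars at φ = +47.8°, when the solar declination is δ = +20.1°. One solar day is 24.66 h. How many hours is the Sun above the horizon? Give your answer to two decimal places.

15.59 h

cos H₀ = −tan φ · tan δ = −tan(+47.8°) × tan(+20.100°) = -0.4036, so H₀ = 1.9862 rad = 113.80°.
Daylight = 2H₀/(2π) × 24.66 h = (1.9862/π) × 24.66 = 15.59 h.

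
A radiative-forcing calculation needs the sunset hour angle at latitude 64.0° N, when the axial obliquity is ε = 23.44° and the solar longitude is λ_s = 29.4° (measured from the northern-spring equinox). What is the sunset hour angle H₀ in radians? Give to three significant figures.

H₀ = 1.99 rad

Solar declination: sin δ = sin ε · sin λ_s = sin 23.44° × sin 29.4° = 0.19528, so δ = +11.261°.
cos H₀ = −tan φ · tan δ = −tan(+64.0°) × tan(+11.261°) = -0.4082, so H₀ = 1.9913 rad = 114.09°.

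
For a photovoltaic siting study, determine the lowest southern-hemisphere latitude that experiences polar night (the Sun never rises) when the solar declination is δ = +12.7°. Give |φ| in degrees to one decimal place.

Polar night requires cos H₀ = −tan φ tan δ ≥ 1, i.e. tan φ tan δ ≤ −1.
The boundary is |tan φ| · |tan δ| = 1, so |φ| = 90° − |δ| = 90° − 12.7° = 77.3° in the southern hemisphere.

|φ| = 77.3°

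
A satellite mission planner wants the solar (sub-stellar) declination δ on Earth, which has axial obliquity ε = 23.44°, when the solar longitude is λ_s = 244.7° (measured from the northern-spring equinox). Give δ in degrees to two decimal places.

sin δ = sin ε · sin λ_s = sin 23.44° × sin 244.7° = -0.359634.
δ = arcsin(-0.359634) = -21.08°.

δ = -21.08°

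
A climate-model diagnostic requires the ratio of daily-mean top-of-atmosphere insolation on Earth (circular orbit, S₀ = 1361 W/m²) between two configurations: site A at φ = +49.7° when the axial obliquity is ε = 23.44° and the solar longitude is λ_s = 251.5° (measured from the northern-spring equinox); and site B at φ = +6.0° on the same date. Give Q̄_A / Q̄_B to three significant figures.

Q̄_A / Q̄_B ≈ 0.253

— Configuration A (φ=+49.7°):
Solar declination: sin δ = sin ε · sin λ_s = sin 23.44° × sin 251.5° = -0.37723, so δ = -22.162°.
cos H₀ = −tan(+49.7°) tan(-22.162°) = 0.4803, H₀ = 1.0698 rad.
Bracket: H₀ sin φ sin δ + cos φ cos δ sin H₀ = 1.0698×0.76267×-0.37723 + 0.64679×0.92612×0.87710 = -0.307784 + 0.525387 = 0.217603.
Q̄ = (S₀/π) × [bracket] = (1361/π) × 0.217603 = 94.270 W/m².
— Configuration B (φ=+6.0°):
cos H₀ = −tan(+6.0°) tan(-22.162°) = 0.0428, H₀ = 1.5280 rad.
Bracket: H₀ sin φ sin δ + cos φ cos δ sin H₀ = 1.5280×0.10453×-0.37723 + 0.99452×0.92612×0.99908 = -0.060252 + 0.920198 = 0.859946.
Q̄ = (S₀/π) × [bracket] = (1361/π) × 0.859946 = 372.55 W/m².
Ratio Q̄_A / Q̄_B = 94.270 / 372.55 = 0.2530.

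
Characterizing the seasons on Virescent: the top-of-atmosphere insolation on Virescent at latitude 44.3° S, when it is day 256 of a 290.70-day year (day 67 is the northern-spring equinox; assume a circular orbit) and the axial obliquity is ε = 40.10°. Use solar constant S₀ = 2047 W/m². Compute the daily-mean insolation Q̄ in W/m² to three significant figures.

Solar longitude: λ_s = 360° × (256 − 67)/290.70 = 234.056°.
sin δ = sin 40.10° × sin 234.056° = -0.52147, so δ = -31.431°.
cos H₀ = −tan(-44.3°) tan(-31.431°) = -0.5964, H₀ = 2.2098 rad.
Bracket: H₀ sin φ sin δ + cos φ cos δ sin H₀ = 2.2098×-0.69842×-0.52147 + 0.71569×0.85327×0.80269 = 0.804820 + 0.490184 = 1.295004.
Q̄ = (S₀/π) × [bracket] = (2047/π) × 1.295004 = 843.8 W/m².

Q̄ ≈ 844 W/m²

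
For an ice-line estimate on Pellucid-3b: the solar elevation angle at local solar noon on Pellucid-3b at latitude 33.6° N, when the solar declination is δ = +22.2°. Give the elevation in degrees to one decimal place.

78.6°

At local noon the hour angle is zero, so the zenith angle equals |φ − δ| = |+33.6° − (+22.200°)| = 11.400°.
Elevation = 90° − 11.400° = 78.6°.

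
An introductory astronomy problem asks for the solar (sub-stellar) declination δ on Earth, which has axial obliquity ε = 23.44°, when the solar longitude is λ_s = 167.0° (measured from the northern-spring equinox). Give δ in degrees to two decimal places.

δ = +5.13°

sin δ = sin ε · sin λ_s = sin 23.44° × sin 167.0° = 0.089483.
δ = arcsin(0.089483) = +5.13°.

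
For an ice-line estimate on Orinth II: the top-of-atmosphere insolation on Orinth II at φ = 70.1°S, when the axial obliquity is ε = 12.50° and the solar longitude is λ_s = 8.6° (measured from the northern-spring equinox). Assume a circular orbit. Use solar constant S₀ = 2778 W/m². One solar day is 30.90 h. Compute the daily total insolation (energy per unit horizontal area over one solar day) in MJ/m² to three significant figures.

28.9 MJ/m²

Solar declination: sin δ = sin ε · sin λ_s = sin 12.50° × sin 8.6° = 0.03237, so δ = +1.855°.
cos H₀ = −tan(-70.1°) tan(+1.855°) = 0.0895, H₀ = 1.4812 rad.
Bracket: H₀ sin φ sin δ + cos φ cos δ sin H₀ = 1.4812×-0.94029×0.03237 + 0.34038×0.99948×0.99599 = -0.045084 + 0.338839 = 0.293755.
Q̄ = (S₀/π) × [bracket] = (2778/π) × 0.293755 = 259.76 W/m².
Daily total = Q̄ × 30.90 h × 3600 s/h = 259.76 × 30.90 × 3600 / 10⁶ = 28.90 MJ/m².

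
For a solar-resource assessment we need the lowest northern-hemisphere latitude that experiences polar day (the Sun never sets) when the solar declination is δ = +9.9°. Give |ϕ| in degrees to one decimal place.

Polar day requires cos h₀ = −tan ϕ tan δ ≤ −1, i.e. tan ϕ tan δ ≥ 1.
The boundary is |tan ϕ| · |tan δ| = 1, so |ϕ| = 90° − |δ| = 90° − 9.9° = 80.1° in the northern hemisphere.

|ϕ| = 80.1°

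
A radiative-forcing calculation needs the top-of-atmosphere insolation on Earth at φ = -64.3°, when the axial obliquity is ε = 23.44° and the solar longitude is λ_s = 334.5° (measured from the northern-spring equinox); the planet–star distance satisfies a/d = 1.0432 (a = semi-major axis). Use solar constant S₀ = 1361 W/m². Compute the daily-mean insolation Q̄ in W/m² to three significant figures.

Solar declination: sin δ = sin ε · sin λ_s = sin 23.44° × sin 334.5° = -0.17125, so δ = -9.861°.
cos H₀ = −tan(-64.3°) tan(-9.861°) = -0.3612, H₀ = 1.9403 rad.
Bracket: H₀ sin φ sin δ + cos φ cos δ sin H₀ = 1.9403×-0.90108×-0.17125 + 0.43366×0.98523×0.93250 = 0.299408 + 0.398415 = 0.697823.
Inverse-square distance factor (a/d)² = 1.0432² = 1.088266.
Q̄ = (S₀/π) × 1.088266 × [bracket] = (1361/π) × 1.088266 × 0.697823 = 329.0 W/m².

Q̄ ≈ 329 W/m²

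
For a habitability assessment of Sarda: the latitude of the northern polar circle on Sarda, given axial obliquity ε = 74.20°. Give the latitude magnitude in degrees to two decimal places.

The polar circle is the lowest latitude that experiences at least one full rotation of continuous daylight at the northern-summer solstice; it lies at |φ| = 90° − ε = 90° − 74.20° = 15.80°.

15.80°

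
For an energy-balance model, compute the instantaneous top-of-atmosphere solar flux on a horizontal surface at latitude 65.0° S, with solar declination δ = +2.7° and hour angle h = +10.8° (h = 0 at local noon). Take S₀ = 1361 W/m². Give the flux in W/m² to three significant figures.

cos θ_z = sin φ sin δ + cos φ cos δ cos h = -0.042693 + 0.414672 = 0.371979.
Flux = S₀ · cos θ_z = 1361 × 0.371979 = 506.3 W/m².

506 W/m²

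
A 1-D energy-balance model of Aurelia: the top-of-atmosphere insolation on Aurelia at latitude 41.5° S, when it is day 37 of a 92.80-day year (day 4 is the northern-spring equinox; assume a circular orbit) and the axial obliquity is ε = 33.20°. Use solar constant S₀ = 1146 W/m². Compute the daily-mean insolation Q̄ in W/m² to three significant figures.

Solar longitude: λ_s = 360° × (37 − 4)/92.80 = 128.017°.
sin δ = sin 33.20° × sin 128.017° = 0.43138, so δ = +25.555°.
cos H₀ = −tan(-41.5°) tan(+25.555°) = 0.4230, H₀ = 1.1340 rad.
Bracket: H₀ sin φ sin δ + cos φ cos δ sin H₀ = 1.1340×-0.66262×0.43138 + 0.74896×0.90217×0.90611 = -0.324144 + 0.612249 = 0.288105.
Q̄ = (S₀/π) × [bracket] = (1146/π) × 0.288105 = 105.1 W/m².

Q̄ ≈ 105 W/m²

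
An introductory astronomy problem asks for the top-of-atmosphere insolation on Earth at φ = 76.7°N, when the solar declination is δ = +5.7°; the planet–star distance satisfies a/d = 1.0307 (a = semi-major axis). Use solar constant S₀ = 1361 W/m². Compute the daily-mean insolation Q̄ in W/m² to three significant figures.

cos H₀ = −tan(+76.7°) tan(+5.700°) = -0.4222, H₀ = 2.0067 rad.
Bracket: H₀ sin φ sin δ + cos φ cos δ sin H₀ = 2.0067×0.97318×0.09932 + 0.23005×0.99506×0.90648 = 0.193960 + 0.207506 = 0.401466.
Inverse-square distance factor (a/d)² = 1.0307² = 1.062342.
Q̄ = (S₀/π) × 1.062342 × [bracket] = (1361/π) × 1.062342 × 0.401466 = 184.8 W/m².

Q̄ ≈ 185 W/m²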